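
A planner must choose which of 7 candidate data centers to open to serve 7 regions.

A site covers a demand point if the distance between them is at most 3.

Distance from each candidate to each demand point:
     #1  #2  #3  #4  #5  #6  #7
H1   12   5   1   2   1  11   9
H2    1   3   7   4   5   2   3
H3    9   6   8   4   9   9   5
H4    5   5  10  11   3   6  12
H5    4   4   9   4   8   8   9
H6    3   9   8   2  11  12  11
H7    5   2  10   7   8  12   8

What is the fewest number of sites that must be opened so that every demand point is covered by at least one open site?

Coverage sets (demand points within 3 of each site):
  H1: {#3, #4, #5}
  H2: {#1, #2, #6, #7}
  H3: {}
  H4: {#5}
  H5: {}
  H6: {#1, #4}
  H7: {#2}
No single site covers all 7 demand points.
But {H1, H2} covers everything, so the minimum is 2.

2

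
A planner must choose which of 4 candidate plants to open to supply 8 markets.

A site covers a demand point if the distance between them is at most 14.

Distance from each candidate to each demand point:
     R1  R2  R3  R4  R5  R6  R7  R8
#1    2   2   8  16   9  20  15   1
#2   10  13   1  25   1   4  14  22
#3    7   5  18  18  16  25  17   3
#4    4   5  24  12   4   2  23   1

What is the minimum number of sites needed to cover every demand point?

Coverage sets (demand points within 14 of each site):
  #1: {R1, R2, R3, R5, R8}
  #2: {R1, R2, R3, R5, R6, R7}
  #3: {R1, R2, R8}
  #4: {R1, R2, R4, R5, R6, R8}
No single site covers all 8 demand points.
But {#2, #4} covers everything, so the minimum is 2.

2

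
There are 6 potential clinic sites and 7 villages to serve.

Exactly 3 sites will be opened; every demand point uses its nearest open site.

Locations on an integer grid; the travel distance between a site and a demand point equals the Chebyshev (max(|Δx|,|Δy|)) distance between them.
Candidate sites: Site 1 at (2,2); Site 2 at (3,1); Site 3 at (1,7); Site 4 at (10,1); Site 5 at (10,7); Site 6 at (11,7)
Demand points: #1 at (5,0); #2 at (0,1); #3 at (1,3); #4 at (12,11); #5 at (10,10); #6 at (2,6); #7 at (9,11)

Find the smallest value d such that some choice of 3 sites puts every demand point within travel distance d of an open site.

4

Open {Site 1, Site 2, Site 5}.
  Farthest demand point is #4 at travel distance 4 (to Site 5); all others are ≤ 4.
With {Site 1, Site 2, Site 6} the worst case is 4.
With {Site 1, Site 3, Site 5} the worst case is 4.
No size-3 selection achieves below 4.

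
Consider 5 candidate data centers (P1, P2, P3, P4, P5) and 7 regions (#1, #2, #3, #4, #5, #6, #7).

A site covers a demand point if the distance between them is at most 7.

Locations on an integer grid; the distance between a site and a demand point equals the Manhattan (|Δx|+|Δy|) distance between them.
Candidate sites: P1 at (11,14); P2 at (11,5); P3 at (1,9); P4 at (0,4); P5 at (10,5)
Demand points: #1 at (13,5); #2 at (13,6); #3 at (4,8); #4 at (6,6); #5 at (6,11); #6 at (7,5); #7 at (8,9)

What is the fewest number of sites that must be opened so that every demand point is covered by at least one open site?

2

Coverage sets (demand points within 7 of each site):
  P1: {}
  P2: {#1, #2, #4, #6, #7}
  P3: {#3, #5, #7}
  P4: {}
  P5: {#1, #2, #4, #6, #7}
No single site covers all 7 demand points.
But {P2, P3} covers everything, so the minimum is 2.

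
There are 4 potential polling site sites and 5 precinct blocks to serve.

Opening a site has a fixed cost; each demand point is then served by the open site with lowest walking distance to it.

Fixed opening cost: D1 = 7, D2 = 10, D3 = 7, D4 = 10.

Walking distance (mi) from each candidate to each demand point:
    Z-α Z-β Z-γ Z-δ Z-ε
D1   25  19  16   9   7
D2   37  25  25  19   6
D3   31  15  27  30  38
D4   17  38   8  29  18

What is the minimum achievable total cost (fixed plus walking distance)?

Open {D1, D4}: assign each demand point to its cheapest open site.
  Z-α→D4 17, Z-β→D1 19, Z-γ→D4 8, Z-δ→D1 9, Z-ε→D1 7
  walking distance 60, fixed 17 → total 77.
Compare {D1, D3, D4}: walking distance 56 + fixed 24 = 80.
Compare {D1}: walking distance 76 + fixed 7 = 83.
Compare {D1, D3}: walking distance 72 + fixed 14 = 86.
All other subsets cost ≥ 80. Minimum total cost: 77.

77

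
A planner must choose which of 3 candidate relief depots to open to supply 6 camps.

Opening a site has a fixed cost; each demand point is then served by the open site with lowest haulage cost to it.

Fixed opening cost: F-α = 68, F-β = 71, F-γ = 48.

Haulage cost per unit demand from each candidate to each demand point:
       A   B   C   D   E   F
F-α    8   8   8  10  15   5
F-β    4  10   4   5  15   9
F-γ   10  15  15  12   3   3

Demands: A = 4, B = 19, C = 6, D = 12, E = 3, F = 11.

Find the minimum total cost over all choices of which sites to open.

Open {F-β, F-γ}: assign each demand point to its cheapest open site.
  A→F-β 4×4=16, B→F-β 19×10=190, C→F-β 6×4=24, D→F-β 12×5=60, E→F-γ 3×3=9, F→F-γ 11×3=33
  haulage cost 332, fixed 119 → total 451.
Compare {F-α, F-β, F-γ}: haulage cost 294 + fixed 187 = 481.
Compare {F-α, F-β}: haulage cost 352 + fixed 139 = 491.
Compare {F-β}: haulage cost 434 + fixed 71 = 505.
All other subsets cost ≥ 481. Minimum total cost: 451.

451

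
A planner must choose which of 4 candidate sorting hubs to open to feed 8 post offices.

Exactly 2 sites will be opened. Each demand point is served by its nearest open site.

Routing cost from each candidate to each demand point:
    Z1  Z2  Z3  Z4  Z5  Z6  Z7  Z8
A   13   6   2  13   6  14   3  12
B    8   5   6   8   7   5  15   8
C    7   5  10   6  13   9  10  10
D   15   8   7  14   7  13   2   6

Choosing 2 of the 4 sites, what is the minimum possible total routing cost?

Open {A, B}.
  Z1→B 8, Z2→B 5, Z3→A 2, Z4→B 8, Z5→A 6, Z6→B 5, Z7→A 3, Z8→B 8  ⇒ total 45.
Compare {B, D}: total 47.
Compare {A, C}: total 48.
No size-2 selection does better; minimum is 45.

45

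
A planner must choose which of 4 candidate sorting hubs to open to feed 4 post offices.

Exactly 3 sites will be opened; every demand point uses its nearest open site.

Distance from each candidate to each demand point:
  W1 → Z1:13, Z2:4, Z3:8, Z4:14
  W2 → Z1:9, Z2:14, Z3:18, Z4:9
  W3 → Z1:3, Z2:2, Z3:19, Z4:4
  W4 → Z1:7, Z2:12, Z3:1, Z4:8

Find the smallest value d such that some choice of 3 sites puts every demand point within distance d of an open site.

4

Open {W1, W3, W4}.
  Farthest demand point is Z4 at distance 4 (to W3); all others are ≤ 4.
With {W2, W3, W4} the worst case is 4.
With {W1, W2, W3} the worst case is 8.
No size-3 selection achieves below 4.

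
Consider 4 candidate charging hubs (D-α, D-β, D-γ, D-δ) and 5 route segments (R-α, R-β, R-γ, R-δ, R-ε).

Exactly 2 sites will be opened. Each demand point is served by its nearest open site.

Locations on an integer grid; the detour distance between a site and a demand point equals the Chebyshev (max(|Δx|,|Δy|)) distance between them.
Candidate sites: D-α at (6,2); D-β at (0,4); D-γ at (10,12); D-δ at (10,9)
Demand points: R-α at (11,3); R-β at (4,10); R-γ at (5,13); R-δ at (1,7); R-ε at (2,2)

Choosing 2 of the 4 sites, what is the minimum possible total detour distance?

22

Open {D-β, D-δ}.
  R-α→D-δ 6, R-β→D-β 6, R-γ→D-δ 5, R-δ→D-β 3, R-ε→D-β 2  ⇒ total 22.
Compare {D-α, D-β}: total 25.
Compare {D-α, D-γ}: total 25.
No size-2 selection does better; minimum is 22.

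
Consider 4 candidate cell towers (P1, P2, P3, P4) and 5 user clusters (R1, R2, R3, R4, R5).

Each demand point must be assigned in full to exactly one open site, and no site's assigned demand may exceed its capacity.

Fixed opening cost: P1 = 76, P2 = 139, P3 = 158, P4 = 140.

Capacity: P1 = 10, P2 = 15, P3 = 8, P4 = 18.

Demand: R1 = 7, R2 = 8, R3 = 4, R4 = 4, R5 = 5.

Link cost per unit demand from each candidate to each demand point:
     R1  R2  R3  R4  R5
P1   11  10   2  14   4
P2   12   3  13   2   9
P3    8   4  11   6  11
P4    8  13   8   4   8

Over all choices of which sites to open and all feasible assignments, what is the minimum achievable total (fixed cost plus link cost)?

439

Open {P2, P4}; cheapest assignment that respects the capacities:
  P2 (cap 15, load 12): R2, R4 — cost 8×3 + 4×2 = 32
  P4 (cap 18, load 16): R1, R3, R5 — cost 7×8 + 4×8 + 5×8 = 128
  Shipping 160, fixed 279 → total 439.
  Any other capacity-feasible assignment to {P2, P4} ships for at least 160.
Compare {P1, P2, P4}: its best feasible assignment gives total 471.
Compare {P1, P2, P3}: its best feasible assignment gives total 489.
Every other set of open sites that can feasibly serve all demand totals ≥ 471 even under its best assignment. Minimum: 439.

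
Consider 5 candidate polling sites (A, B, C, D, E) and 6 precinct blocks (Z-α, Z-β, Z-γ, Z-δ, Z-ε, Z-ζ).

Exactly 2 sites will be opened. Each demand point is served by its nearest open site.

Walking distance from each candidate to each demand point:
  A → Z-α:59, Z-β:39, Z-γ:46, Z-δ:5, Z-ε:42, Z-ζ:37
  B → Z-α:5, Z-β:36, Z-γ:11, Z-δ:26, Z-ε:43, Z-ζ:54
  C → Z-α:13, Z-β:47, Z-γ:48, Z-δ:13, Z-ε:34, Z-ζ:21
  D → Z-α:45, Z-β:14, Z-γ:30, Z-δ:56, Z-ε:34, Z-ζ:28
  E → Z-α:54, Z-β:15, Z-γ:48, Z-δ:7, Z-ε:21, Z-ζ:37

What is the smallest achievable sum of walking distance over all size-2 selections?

96

Open {B, E}.
  Z-α→B 5, Z-β→E 15, Z-γ→B 11, Z-δ→E 7, Z-ε→E 21, Z-ζ→E 37  ⇒ total 96.
Compare {B, D}: total 118.
Compare {B, C}: total 120.
No size-2 selection does better; minimum is 96.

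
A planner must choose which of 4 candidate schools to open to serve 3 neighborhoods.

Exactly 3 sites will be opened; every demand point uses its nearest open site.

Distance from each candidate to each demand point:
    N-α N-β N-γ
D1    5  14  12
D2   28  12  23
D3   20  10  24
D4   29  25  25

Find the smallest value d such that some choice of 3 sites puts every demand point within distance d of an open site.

Open {D1, D2, D3}.
  Farthest demand point is N-γ at distance 12 (to D1); all others are ≤ 12.
With {D1, D2, D4} the worst case is 12.
With {D1, D3, D4} the worst case is 12.
No size-3 selection achieves below 12.

12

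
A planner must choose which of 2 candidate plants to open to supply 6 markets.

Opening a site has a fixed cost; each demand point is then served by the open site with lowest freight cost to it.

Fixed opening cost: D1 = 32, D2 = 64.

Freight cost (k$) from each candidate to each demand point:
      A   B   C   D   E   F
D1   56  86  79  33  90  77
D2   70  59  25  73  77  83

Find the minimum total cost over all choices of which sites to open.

Open {D1, D2}: assign each demand point to its cheapest open site.
  A→D1 56, B→D2 59, C→D2 25, D→D1 33, E→D2 77, F→D1 77
  freight cost 327, fixed 96 → total 423.
Compare {D2}: freight cost 387 + fixed 64 = 451.
Compare {D1}: freight cost 421 + fixed 32 = 453.

423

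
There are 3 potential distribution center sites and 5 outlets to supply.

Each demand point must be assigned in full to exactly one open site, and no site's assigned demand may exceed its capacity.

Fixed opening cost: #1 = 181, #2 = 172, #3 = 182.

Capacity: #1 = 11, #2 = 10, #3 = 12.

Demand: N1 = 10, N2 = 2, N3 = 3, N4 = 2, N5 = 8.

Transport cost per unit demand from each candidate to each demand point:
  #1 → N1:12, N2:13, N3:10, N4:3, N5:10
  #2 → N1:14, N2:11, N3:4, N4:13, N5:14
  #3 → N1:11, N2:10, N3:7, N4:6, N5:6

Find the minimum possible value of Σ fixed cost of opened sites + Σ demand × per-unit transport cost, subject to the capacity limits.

747

Open {#1, #2, #3}; cheapest assignment that respects the capacities:
  #1 (cap 11, load 10): N1 — cost 10×12 = 120
  #2 (cap 10, load 3): N3 — cost 3×4 = 12
  #3 (cap 12, load 12): N2, N4, N5 — cost 2×10 + 2×6 + 8×6 = 80
  Shipping 212, fixed 535 → total 747.
  Any other capacity-feasible assignment to {#1, #2, #3} ships for at least 212.
Total demand is 25 and no other set of sites has combined capacity ≥ 25, so {#1, #2, #3} is the only feasible choice of open sites. Minimum: 747.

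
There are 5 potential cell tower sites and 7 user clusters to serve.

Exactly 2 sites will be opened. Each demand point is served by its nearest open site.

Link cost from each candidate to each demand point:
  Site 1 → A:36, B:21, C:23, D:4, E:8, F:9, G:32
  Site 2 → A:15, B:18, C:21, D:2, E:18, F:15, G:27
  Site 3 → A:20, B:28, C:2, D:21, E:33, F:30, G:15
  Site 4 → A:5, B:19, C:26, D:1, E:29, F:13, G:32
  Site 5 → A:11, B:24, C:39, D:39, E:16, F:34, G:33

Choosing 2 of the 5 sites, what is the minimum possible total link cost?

79

Open {Site 1, Site 3}.
  A→Site 3 20, B→Site 1 21, C→Site 3 2, D→Site 1 4, E→Site 1 8, F→Site 1 9, G→Site 3 15  ⇒ total 79.
Compare {Site 3, Site 4}: total 84.
Compare {Site 2, Site 3}: total 85.
No size-2 selection does better; minimum is 79.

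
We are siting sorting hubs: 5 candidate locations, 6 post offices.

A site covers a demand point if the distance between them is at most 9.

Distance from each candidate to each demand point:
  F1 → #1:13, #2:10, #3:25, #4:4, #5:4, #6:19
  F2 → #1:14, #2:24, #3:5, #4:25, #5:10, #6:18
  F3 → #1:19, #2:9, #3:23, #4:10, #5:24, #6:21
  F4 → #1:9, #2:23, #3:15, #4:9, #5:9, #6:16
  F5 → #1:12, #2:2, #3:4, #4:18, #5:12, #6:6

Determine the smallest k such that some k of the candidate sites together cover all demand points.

2

Coverage sets (demand points within 9 of each site):
  F1: {#4, #5}
  F2: {#3}
  F3: {#2}
  F4: {#1, #4, #5}
  F5: {#2, #3, #6}
No single site covers all 6 demand points.
But {F4, F5} covers everything, so the minimum is 2.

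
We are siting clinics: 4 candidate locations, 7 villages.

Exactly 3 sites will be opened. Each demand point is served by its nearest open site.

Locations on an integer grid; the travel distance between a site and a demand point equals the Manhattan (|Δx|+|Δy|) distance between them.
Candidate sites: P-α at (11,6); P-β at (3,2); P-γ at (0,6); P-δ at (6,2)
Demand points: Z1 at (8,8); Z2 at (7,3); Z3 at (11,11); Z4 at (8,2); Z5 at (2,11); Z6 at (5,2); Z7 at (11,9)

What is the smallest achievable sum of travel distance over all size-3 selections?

Open {P-α, P-γ, P-δ}.
  Z1→P-α 5, Z2→P-δ 2, Z3→P-α 5, Z4→P-δ 2, Z5→P-γ 7, Z6→P-δ 1, Z7→P-α 3  ⇒ total 25.
Compare {P-α, P-β, P-δ}: total 28.
Compare {P-α, P-β, P-γ}: total 32.
No size-3 selection does better; minimum is 25.

25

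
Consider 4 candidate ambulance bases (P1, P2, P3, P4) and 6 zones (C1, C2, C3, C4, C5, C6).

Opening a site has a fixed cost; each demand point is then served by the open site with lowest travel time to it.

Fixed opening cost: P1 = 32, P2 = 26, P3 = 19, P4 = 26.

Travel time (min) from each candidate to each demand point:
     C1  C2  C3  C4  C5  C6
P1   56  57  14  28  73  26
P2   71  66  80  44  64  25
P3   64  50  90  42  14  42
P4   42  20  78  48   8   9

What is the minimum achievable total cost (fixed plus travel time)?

Open {P1, P4}: assign each demand point to its cheapest open site.
  C1→P4 42, C2→P4 20, C3→P1 14, C4→P1 28, C5→P4 8, C6→P4 9
  travel time 121, fixed 58 → total 179.
Compare {P1, P3, P4}: travel time 121 + fixed 77 = 198.
Compare {P1, P2, P4}: travel time 121 + fixed 84 = 205.
Compare {P1, P2, P3, P4}: travel time 121 + fixed 103 = 224.
All other subsets cost ≥ 198. Minimum total cost: 179.

179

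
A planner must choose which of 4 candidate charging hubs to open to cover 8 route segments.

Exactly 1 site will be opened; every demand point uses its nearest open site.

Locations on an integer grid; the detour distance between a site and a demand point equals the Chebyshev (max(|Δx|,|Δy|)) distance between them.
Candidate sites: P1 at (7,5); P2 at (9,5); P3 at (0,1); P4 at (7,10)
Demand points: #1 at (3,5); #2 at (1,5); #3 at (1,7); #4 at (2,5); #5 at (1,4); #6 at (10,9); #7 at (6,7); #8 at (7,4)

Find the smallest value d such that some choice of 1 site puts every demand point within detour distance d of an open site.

6

Open {P1}.
  Farthest demand point is #2 at detour distance 6 (to P1); all others are ≤ 6.
With {P4} the worst case is 6.
With {P2} the worst case is 8.
No size-1 selection achieves below 6.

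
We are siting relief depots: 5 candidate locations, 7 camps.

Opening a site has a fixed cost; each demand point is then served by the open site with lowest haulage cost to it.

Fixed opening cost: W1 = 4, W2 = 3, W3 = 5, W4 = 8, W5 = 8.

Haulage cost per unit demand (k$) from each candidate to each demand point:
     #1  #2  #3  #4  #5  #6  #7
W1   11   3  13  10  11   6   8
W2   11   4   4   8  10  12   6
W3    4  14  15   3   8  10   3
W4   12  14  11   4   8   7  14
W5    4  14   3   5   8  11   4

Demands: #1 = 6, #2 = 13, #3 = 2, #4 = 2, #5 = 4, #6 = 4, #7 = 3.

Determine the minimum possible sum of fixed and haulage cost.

154

Open {W1, W2, W3}: assign each demand point to its cheapest open site.
  #1→W3 6×4=24, #2→W1 13×3=39, #3→W2 2×4=8, #4→W3 2×3=6, #5→W3 4×8=32, #6→W1 4×6=24, #7→W3 3×3=9
  haulage cost 142, fixed 12 → total 154.
Compare {W1, W3, W5}: haulage cost 140 + fixed 17 = 157.
Compare {W1, W5}: haulage cost 147 + fixed 12 = 159.
Compare {W1, W2, W3, W5}: haulage cost 140 + fixed 20 = 160.
All other subsets cost ≥ 157. Minimum total cost: 154.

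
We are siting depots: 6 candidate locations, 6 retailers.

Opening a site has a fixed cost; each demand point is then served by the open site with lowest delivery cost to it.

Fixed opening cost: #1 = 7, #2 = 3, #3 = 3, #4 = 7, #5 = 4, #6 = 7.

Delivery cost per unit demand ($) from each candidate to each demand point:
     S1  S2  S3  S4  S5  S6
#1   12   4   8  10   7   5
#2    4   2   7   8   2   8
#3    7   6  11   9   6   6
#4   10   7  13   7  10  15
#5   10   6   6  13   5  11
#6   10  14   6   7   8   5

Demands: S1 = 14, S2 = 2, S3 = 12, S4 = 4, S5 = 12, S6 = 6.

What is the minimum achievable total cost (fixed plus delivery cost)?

Open {#2, #6}: assign each demand point to its cheapest open site.
  S1→#2 14×4=56, S2→#2 2×2=4, S3→#6 12×6=72, S4→#6 4×7=28, S5→#2 12×2=24, S6→#6 6×5=30
  delivery cost 214, fixed 10 → total 224.
Compare {#2, #3, #6}: delivery cost 214 + fixed 13 = 227.
Compare {#2, #5, #6}: delivery cost 214 + fixed 14 = 228.
Compare {#1, #2, #6}: delivery cost 214 + fixed 17 = 231.
All other subsets cost ≥ 227. Minimum total cost: 224.

224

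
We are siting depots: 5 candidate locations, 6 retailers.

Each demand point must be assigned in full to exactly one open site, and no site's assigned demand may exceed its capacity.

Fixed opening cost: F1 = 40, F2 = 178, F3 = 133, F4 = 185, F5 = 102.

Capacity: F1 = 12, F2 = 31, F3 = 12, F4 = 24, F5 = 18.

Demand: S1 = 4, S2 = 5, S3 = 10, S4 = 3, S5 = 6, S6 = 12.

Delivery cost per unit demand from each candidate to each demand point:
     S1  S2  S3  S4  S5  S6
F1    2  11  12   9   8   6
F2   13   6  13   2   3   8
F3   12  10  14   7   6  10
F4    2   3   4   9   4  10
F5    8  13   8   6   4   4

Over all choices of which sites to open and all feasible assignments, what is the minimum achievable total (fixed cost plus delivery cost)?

Open {F4, F5}; cheapest assignment that respects the capacities:
  F4 (cap 24, load 22): S1, S2, S3, S4 — cost 4×2 + 5×3 + 10×4 + 3×9 = 90
  F5 (cap 18, load 18): S5, S6 — cost 6×4 + 12×4 = 72
  Shipping 162, fixed 287 → total 449.
  Any other capacity-feasible assignment to {F4, F5} ships for at least 162.
Compare {F1, F4, F5}: its best feasible assignment gives total 480.
Compare {F1, F2}: its best feasible assignment gives total 526.
Every other set of open sites that can feasibly serve all demand totals ≥ 480 even under its best assignment. Minimum: 449.

449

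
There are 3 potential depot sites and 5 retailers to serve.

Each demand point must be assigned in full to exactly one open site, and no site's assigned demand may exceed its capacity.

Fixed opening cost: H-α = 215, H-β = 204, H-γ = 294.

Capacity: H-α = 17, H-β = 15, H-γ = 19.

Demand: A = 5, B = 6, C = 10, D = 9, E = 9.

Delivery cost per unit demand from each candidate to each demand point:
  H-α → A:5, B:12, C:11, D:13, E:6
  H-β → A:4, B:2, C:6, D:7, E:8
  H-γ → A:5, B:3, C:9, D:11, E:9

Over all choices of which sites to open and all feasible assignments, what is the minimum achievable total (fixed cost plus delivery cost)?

957

Open {H-α, H-β, H-γ}; cheapest assignment that respects the capacities:
  H-α (cap 17, load 14): A, E — cost 5×5 + 9×6 = 79
  H-β (cap 15, load 15): B, D — cost 6×2 + 9×7 = 75
  H-γ (cap 19, load 10): C — cost 10×9 = 90
  Shipping 244, fixed 713 → total 957.
  Any other capacity-feasible assignment to {H-α, H-β, H-γ} ships for at least 244.
Total demand is 39 and no other set of sites has combined capacity ≥ 39, so {H-α, H-β, H-γ} is the only feasible choice of open sites. Minimum: 957.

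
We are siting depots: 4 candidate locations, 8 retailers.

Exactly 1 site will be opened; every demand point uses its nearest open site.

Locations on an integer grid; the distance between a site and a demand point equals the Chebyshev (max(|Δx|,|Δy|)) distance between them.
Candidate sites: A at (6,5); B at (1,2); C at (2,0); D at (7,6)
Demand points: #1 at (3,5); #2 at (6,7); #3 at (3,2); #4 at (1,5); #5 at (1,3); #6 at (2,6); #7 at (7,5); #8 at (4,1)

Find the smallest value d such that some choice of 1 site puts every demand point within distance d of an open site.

Open {A}.
  Farthest demand point is #4 at distance 5 (to A); all others are ≤ 5.
With {B} the worst case is 6.
With {D} the worst case is 6.
No size-1 selection achieves below 5.

5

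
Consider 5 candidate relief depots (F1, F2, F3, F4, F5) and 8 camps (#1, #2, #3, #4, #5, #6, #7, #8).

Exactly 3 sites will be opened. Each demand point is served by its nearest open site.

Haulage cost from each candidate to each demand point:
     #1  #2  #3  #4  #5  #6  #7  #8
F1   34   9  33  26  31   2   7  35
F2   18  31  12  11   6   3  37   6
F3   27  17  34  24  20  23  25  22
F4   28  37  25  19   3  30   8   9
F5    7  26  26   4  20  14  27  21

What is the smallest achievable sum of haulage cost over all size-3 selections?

53

Open {F1, F2, F5}.
  #1→F5 7, #2→F1 9, #3→F2 12, #4→F5 4, #5→F2 6, #6→F1 2, #7→F1 7, #8→F2 6  ⇒ total 53.
Compare {F1, F4, F5}: total 66.
Compare {F1, F2, F4}: total 68.
No size-3 selection does better; minimum is 53.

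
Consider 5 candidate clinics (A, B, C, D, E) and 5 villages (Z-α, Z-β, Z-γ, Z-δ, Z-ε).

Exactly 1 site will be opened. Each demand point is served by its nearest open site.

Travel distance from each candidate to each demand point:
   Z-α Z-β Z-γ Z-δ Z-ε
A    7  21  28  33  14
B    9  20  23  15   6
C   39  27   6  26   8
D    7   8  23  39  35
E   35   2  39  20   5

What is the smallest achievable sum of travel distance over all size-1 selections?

73

Open {B}.
  Z-α→B 9, Z-β→B 20, Z-γ→B 23, Z-δ→B 15, Z-ε→B 6  ⇒ total 73.
Compare {E}: total 101.
Compare {A}: total 103.
No size-1 selection does better; minimum is 73.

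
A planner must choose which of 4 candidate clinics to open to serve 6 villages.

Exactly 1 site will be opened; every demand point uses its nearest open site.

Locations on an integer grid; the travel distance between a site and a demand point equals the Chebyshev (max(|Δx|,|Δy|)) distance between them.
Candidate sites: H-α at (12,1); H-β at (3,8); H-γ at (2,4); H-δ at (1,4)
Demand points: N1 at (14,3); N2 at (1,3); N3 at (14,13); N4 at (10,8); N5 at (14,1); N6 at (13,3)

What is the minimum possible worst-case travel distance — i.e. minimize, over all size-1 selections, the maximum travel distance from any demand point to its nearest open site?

11

Open {H-β}.
  Farthest demand point is N1 at travel distance 11 (to H-β); all others are ≤ 11.
With {H-α} the worst case is 12.
With {H-γ} the worst case is 12.
No size-1 selection achieves below 11.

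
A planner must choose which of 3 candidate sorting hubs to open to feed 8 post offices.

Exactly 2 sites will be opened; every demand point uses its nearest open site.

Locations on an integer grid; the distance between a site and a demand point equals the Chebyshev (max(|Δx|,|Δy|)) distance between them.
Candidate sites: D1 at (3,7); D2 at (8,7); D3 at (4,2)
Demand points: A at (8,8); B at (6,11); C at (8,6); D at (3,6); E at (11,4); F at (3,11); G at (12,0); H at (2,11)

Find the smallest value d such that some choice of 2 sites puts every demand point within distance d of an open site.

Open {D1, D2}.
  Farthest demand point is G at distance 7 (to D2); all others are ≤ 7.
With {D2, D3} the worst case is 7.
With {D1, D3} the worst case is 8.
No size-2 selection achieves below 7.

7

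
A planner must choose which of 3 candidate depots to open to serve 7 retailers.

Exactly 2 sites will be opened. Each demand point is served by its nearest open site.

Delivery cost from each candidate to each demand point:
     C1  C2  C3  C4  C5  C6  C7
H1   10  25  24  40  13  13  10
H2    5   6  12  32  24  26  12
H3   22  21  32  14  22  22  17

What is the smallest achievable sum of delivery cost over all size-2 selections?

Open {H1, H2}.
  C1→H2 5, C2→H2 6, C3→H2 12, C4→H2 32, C5→H1 13, C6→H1 13, C7→H1 10  ⇒ total 91.
Compare {H2, H3}: total 93.
Compare {H1, H3}: total 105.

91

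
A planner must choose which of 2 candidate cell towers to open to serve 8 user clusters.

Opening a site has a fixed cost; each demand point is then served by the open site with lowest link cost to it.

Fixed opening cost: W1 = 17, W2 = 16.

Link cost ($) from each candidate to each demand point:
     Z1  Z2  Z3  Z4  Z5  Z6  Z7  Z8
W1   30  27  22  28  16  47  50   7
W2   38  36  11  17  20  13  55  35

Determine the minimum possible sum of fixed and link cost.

204

Open {W1, W2}: assign each demand point to its cheapest open site.
  Z1→W1 30, Z2→W1 27, Z3→W2 11, Z4→W2 17, Z5→W1 16, Z6→W2 13, Z7→W1 50, Z8→W1 7
  link cost 171, fixed 33 → total 204.
Compare {W2}: link cost 225 + fixed 16 = 241.
Compare {W1}: link cost 227 + fixed 17 = 244.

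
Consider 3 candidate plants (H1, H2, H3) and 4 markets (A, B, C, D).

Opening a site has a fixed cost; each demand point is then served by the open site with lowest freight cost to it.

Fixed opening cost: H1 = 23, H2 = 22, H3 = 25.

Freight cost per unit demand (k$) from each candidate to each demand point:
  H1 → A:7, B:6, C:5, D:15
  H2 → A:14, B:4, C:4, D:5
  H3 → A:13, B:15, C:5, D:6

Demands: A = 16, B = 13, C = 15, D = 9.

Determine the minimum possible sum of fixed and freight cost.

Open {H1, H2}: assign each demand point to its cheapest open site.
  A→H1 16×7=112, B→H2 13×4=52, C→H2 15×4=60, D→H2 9×5=45
  freight cost 269, fixed 45 → total 314.
Compare {H1, H2, H3}: freight cost 269 + fixed 70 = 339.
Compare {H1, H3}: freight cost 319 + fixed 48 = 367.
Compare {H2}: freight cost 381 + fixed 22 = 403.
All other subsets cost ≥ 339. Minimum total cost: 314.

314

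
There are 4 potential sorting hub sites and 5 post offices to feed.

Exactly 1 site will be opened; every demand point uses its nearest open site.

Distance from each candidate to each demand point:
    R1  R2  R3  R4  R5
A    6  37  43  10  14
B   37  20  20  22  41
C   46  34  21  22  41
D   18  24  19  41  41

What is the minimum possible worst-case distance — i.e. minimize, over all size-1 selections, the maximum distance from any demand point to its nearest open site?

Open {B}.
  Farthest demand point is R5 at distance 41 (to B); all others are ≤ 41.
With {D} the worst case is 41.
With {A} the worst case is 43.
No size-1 selection achieves below 41.

41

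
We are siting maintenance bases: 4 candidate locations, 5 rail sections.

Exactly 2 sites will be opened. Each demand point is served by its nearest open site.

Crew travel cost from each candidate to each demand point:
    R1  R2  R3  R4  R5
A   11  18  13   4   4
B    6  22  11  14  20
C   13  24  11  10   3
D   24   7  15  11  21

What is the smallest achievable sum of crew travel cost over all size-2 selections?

Open {A, D}.
  R1→A 11, R2→D 7, R3→A 13, R4→A 4, R5→A 4  ⇒ total 39.
Compare {A, B}: total 43.
Compare {C, D}: total 44.
No size-2 selection does better; minimum is 39.

39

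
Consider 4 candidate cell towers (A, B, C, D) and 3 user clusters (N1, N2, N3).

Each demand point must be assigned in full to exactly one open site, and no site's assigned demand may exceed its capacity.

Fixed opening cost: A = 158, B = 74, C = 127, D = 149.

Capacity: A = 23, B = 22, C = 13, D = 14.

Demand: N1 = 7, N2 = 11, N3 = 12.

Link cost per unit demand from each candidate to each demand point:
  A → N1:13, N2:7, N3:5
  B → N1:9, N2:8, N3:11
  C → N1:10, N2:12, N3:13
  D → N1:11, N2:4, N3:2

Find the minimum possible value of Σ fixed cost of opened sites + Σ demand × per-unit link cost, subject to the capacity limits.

Open {B, D}; cheapest assignment that respects the capacities:
  B (cap 22, load 18): N1, N2 — cost 7×9 + 11×8 = 151
  D (cap 14, load 12): N3 — cost 12×2 = 24
  Shipping 175, fixed 223 → total 398.
  Any other capacity-feasible assignment to {B, D} ships for at least 175.
Compare {A, B}: its best feasible assignment gives total 432.
Compare {A, C}: its best feasible assignment gives total 492.
Every other set of open sites that can feasibly serve all demand totals ≥ 432 even under its best assignment. Minimum: 398.

398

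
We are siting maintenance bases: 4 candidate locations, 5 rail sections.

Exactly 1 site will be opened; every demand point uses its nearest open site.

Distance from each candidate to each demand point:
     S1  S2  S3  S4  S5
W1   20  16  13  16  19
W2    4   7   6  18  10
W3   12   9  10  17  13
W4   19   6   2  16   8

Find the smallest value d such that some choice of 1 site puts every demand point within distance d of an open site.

17

Open {W3}.
  Farthest demand point is S4 at distance 17 (to W3); all others are ≤ 17.
With {W2} the worst case is 18.
With {W4} the worst case is 19.
No size-1 selection achieves below 17.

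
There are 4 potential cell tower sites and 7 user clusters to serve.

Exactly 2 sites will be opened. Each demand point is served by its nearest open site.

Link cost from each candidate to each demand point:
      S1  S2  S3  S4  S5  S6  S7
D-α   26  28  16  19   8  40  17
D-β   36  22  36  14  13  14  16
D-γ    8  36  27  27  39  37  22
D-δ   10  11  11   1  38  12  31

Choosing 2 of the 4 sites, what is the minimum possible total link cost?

Open {D-α, D-δ}.
  S1→D-δ 10, S2→D-δ 11, S3→D-δ 11, S4→D-δ 1, S5→D-α 8, S6→D-δ 12, S7→D-α 17  ⇒ total 70.
Compare {D-β, D-δ}: total 74.
Compare {D-γ, D-δ}: total 103.
No size-2 selection does better; minimum is 70.

70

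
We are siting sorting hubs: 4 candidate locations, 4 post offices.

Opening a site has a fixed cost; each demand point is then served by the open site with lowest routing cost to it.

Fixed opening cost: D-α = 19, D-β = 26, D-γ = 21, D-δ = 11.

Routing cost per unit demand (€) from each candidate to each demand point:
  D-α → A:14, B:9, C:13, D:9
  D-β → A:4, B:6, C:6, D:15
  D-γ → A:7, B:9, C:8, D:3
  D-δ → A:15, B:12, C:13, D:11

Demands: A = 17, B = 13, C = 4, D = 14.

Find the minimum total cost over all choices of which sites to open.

Open {D-β, D-γ}: assign each demand point to its cheapest open site.
  A→D-β 17×4=68, B→D-β 13×6=78, C→D-β 4×6=24, D→D-γ 14×3=42
  routing cost 212, fixed 47 → total 259.
Compare {D-β, D-γ, D-δ}: routing cost 212 + fixed 58 = 270.
Compare {D-α, D-β, D-γ}: routing cost 212 + fixed 66 = 278.
Compare {D-α, D-β, D-γ, D-δ}: routing cost 212 + fixed 77 = 289.
All other subsets cost ≥ 270. Minimum total cost: 259.

259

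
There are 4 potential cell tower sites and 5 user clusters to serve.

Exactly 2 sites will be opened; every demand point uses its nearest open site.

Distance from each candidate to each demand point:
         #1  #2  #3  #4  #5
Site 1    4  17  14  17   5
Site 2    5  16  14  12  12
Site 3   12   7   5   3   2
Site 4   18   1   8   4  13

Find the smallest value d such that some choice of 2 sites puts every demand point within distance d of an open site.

Open {Site 1, Site 3}.
  Farthest demand point is #2 at distance 7 (to Site 3); all others are ≤ 7.
With {Site 2, Site 3} the worst case is 7.
With {Site 1, Site 4} the worst case is 8.
No size-2 selection achieves below 7.

7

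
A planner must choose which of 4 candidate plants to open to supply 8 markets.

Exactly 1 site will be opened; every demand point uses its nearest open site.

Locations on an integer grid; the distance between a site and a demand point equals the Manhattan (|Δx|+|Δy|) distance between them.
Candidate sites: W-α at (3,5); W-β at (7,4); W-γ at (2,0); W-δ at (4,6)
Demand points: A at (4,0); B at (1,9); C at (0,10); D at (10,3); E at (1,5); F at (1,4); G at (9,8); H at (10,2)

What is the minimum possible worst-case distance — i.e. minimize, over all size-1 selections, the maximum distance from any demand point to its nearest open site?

Open {W-α}.
  Farthest demand point is H at distance 10 (to W-α); all others are ≤ 10.
With {W-δ} the worst case is 10.
With {W-β} the worst case is 13.
No size-1 selection achieves below 10.

10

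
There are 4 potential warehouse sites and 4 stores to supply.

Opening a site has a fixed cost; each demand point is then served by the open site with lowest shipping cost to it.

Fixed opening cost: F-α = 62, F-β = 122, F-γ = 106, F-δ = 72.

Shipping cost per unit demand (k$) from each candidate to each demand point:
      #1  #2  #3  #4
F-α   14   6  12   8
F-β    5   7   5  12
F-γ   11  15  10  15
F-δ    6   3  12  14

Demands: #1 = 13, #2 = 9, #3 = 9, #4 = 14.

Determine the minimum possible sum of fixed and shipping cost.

459

Open {F-α, F-δ}: assign each demand point to its cheapest open site.
  #1→F-δ 13×6=78, #2→F-δ 9×3=27, #3→F-α 9×12=108, #4→F-α 14×8=112
  shipping cost 325, fixed 134 → total 459.
Compare {F-α, F-β}: shipping cost 276 + fixed 184 = 460.
Compare {F-β}: shipping cost 341 + fixed 122 = 463.
Compare {F-δ}: shipping cost 409 + fixed 72 = 481.
All other subsets cost ≥ 460. Minimum total cost: 459.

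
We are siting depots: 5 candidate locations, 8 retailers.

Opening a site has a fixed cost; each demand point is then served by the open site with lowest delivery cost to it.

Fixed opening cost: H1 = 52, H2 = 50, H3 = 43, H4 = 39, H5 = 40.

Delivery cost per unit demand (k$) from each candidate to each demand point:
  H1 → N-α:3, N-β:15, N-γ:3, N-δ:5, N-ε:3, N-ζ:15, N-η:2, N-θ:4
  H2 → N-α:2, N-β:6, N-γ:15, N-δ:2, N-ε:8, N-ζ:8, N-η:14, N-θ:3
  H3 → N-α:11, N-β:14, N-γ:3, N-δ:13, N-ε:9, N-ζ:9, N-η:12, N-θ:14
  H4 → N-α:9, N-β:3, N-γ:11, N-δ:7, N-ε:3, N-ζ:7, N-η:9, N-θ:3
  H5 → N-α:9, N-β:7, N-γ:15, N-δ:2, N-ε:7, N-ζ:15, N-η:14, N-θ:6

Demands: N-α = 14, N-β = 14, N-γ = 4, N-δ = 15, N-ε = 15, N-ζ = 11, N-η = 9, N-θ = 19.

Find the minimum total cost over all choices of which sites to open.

450

Open {H1, H2, H4}: assign each demand point to its cheapest open site.
  N-α→H2 14×2=28, N-β→H4 14×3=42, N-γ→H1 4×3=12, N-δ→H2 15×2=30, N-ε→H1 15×3=45, N-ζ→H4 11×7=77, N-η→H1 9×2=18, N-θ→H2 19×3=57
  delivery cost 309, fixed 141 → total 450.
Compare {H1, H4, H5}: delivery cost 323 + fixed 131 = 454.
Compare {H1, H4}: delivery cost 368 + fixed 91 = 459.
Compare {H1, H2}: delivery cost 362 + fixed 102 = 464.
All other subsets cost ≥ 454. Minimum total cost: 450.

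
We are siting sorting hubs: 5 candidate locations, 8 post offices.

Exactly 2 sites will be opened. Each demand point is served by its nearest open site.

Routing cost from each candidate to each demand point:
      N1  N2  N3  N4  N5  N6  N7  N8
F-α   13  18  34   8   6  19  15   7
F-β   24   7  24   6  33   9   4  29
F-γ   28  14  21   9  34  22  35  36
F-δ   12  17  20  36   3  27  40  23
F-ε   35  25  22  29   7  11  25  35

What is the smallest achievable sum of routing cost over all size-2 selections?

Open {F-α, F-β}.
  N1→F-α 13, N2→F-β 7, N3→F-β 24, N4→F-β 6, N5→F-α 6, N6→F-β 9, N7→F-β 4, N8→F-α 7  ⇒ total 76.
Compare {F-β, F-δ}: total 84.
Compare {F-α, F-ε}: total 100.
No size-2 selection does better; minimum is 76.

76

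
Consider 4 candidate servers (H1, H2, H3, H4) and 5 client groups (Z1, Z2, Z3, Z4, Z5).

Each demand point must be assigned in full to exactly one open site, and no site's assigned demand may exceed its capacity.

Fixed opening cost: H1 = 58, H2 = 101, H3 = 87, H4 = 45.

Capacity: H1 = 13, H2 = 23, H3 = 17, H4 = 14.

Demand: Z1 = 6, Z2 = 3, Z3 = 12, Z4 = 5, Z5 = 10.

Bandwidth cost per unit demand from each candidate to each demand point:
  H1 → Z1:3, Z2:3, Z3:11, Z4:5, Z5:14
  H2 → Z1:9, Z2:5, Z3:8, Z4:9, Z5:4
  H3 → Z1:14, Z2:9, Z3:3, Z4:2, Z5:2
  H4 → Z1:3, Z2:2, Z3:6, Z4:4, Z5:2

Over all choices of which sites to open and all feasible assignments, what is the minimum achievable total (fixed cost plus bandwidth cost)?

Open {H1, H3, H4}; cheapest assignment that respects the capacities:
  H1 (cap 13, load 6): Z1 — cost 6×3 = 18
  H3 (cap 17, load 17): Z3, Z4 — cost 12×3 + 5×2 = 46
  H4 (cap 14, load 13): Z2, Z5 — cost 3×2 + 10×2 = 26
  Shipping 90, fixed 190 → total 280.
  Any other capacity-feasible assignment to {H1, H3, H4} ships for at least 90.
Compare {H2, H4}: its best feasible assignment gives total 326.
Compare {H2, H3}: its best feasible assignment gives total 343.
Every other set of open sites that can feasibly serve all demand totals ≥ 326 even under its best assignment. Minimum: 280.

280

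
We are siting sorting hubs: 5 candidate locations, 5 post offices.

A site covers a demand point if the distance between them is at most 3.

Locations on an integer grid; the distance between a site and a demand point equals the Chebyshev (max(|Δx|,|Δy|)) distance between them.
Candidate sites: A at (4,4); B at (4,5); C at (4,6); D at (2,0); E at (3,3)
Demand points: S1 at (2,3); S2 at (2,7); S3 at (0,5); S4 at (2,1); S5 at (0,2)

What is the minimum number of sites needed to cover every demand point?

Coverage sets (demand points within 3 of each site):
  A: {S1, S2, S4}
  B: {S1, S2}
  C: {S1, S2}
  D: {S1, S4, S5}
  E: {S1, S3, S4, S5}
No single site covers all 5 demand points.
But {A, E} covers everything, so the minimum is 2.

2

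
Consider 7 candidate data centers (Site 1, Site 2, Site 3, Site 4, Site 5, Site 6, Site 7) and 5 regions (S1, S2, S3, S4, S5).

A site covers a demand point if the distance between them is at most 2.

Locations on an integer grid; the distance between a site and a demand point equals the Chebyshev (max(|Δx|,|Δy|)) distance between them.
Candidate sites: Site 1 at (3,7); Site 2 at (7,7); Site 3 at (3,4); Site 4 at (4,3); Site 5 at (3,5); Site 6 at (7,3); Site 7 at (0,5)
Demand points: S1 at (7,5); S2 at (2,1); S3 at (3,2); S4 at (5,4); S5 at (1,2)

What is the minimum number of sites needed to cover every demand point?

3

Coverage sets (demand points within 2 of each site):
  Site 1: {}
  Site 2: {S1}
  Site 3: {S3, S4, S5}
  Site 4: {S2, S3, S4}
  Site 5: {S4}
  Site 6: {S1, S4}
  Site 7: {}
No 2 sites suffice: every size-2 union leaves at least one demand point uncovered.
But {Site 2, Site 3, Site 4} covers everything, so the minimum is 3.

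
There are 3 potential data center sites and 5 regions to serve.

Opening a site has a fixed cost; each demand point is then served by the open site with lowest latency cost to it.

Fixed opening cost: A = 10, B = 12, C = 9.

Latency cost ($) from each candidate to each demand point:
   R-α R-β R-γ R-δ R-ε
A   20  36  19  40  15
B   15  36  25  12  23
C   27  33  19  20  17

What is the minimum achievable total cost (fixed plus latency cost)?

117

Open {B, C}: assign each demand point to its cheapest open site.
  R-α→B 15, R-β→C 33, R-γ→C 19, R-δ→B 12, R-ε→C 17
  latency cost 96, fixed 21 → total 117.
Compare {A, B}: latency cost 97 + fixed 22 = 119.
Compare {B}: latency cost 111 + fixed 12 = 123.
Compare {C}: latency cost 116 + fixed 9 = 125.
All other subsets cost ≥ 119. Minimum total cost: 117.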